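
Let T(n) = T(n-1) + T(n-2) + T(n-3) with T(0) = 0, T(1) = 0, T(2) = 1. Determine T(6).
Computing the sequence terms:
0, 0, 1, 1, 2, 4, 7

7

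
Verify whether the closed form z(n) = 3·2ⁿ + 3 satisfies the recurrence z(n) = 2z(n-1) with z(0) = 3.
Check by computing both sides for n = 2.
From the recurrence with z(0) = 3:
  z(0) = 3, z(1) = 6, z(2) = 12
  so the recurrence gives z(2) = 12.
From the proposed closed form z(n) = 3·2ⁿ + 3:
  z(2) = 15.
The recurrence gives 12 but the closed form gives 15, so the closed form does not satisfy the recurrence.

No, the closed form is incorrect.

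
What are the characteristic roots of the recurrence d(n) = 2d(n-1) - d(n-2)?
Substitute d(n) = rⁿ and divide through by rⁿ⁻²: r² - 2r + 1 = 0
Factor: (r - 1)² = 0, so r = 1 (double root).
General solution: d(n) = (A + Bn)·1ⁿ

Characteristic: r² - 2r + 1 = 0, Roots: r = 1 (double root)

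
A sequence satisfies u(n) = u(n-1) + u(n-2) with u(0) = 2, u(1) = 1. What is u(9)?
Computing the sequence terms:
2, 1, 3, 4, 7, 11, 18, 29, 47, 76

76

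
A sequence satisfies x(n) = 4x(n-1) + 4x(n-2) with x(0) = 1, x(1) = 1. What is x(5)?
Computing the sequence terms:
1, 1, 8, 36, 176, 848

848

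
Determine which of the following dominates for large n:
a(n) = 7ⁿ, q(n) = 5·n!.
Comparing growth rates:
Growth-rate hierarchy: log n ≺ any polynomial ≺ any exponential cⁿ (c>1) ≺ n! ≺ nⁿ.
factorial dominates exponential base 7 asymptotically.

q(n) grows faster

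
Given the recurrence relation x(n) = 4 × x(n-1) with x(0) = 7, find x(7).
Computing step by step:
x(0) = 7
x(1) = 4 × 7 = 28
x(2) = 4 × 28 = 112
x(3) = 4 × 112 = 448
x(4) = 4 × 448 = 1792
x(5) = 4 × 1792 = 7168
x(6) = 4 × 7168 = 28672
x(7) = 4 × 28672 = 114688

114688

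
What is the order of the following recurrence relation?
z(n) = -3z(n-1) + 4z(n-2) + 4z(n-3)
The order is the largest lag k for which z(n-k) appears. Here the deepest term is z(n-3), so the order is 3.

Order 3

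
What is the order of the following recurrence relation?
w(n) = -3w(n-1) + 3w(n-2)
The order is the largest lag k for which w(n-k) appears. Here the deepest term is w(n-2), so the order is 2.

Order 2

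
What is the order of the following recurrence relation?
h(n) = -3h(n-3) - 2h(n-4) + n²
The order is the largest lag k for which h(n-k) appears. Here the deepest term is h(n-4) (the n² term is non-homogeneous and does not affect the order), so the order is 4.

Order 4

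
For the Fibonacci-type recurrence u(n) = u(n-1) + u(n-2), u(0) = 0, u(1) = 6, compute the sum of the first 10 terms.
Computing the sequence terms: 0, 6, 6, 12, 18, 30, 48, 78, 126, 204
Adding these values together:

528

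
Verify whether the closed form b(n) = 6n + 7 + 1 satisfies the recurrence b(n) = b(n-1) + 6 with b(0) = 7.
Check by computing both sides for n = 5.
From the recurrence with b(0) = 7:
  b(0) = 7, b(1) = 13, b(2) = 19, b(3) = 25, b(4) = 31, b(5) = 37
  so the recurrence gives b(5) = 37.
From the proposed closed form b(n) = 6n + 7 + 1:
  b(5) = 38.
The recurrence gives 37 but the closed form gives 38, so the closed form does not satisfy the recurrence.

No, the closed form is incorrect.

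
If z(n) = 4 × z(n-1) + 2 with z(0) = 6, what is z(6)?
Computing step by step:
z(0) = 6
z(1) = 4 × 6 + 2 = 26
z(2) = 4 × 26 + 2 = 106
z(3) = 4 × 106 + 2 = 426
z(4) = 4 × 426 + 2 = 1706
z(5) = 4 × 1706 + 2 = 6826
z(6) = 4 × 6826 + 2 = 27306

27306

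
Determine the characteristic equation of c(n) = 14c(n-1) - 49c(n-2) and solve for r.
Substitute c(n) = rⁿ and divide through by rⁿ⁻²: r² - 14r + 49 = 0
Factor: (r - 7)² = 0, so r = 7 (double root).
General solution: c(n) = (A + Bn)·7ⁿ

Characteristic: r² - 14r + 49 = 0, Roots: r = 7 (double root)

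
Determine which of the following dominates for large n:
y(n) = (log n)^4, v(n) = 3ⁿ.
Comparing growth rates:
Growth-rate hierarchy: log n ≺ any polynomial ≺ any exponential cⁿ (c>1) ≺ n! ≺ nⁿ.
exponential base 3 dominates polylogarithmic (log n)^4 asymptotically.

v(n) grows faster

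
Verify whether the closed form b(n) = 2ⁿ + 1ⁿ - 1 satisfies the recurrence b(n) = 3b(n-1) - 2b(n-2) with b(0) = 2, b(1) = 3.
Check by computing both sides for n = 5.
From the recurrence with b(0) = 2, b(1) = 3:
  b(0) = 2, b(1) = 3, b(2) = 5, b(3) = 9, b(4) = 17, b(5) = 33
  so the recurrence gives b(5) = 33.
From the proposed closed form b(n) = 2ⁿ + 1ⁿ - 1:
  b(5) = 32.
The recurrence gives 33 but the closed form gives 32, so the closed form does not satisfy the recurrence.

No, the closed form is incorrect.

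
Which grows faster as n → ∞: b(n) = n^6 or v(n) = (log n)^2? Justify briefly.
Comparing growth rates:
Growth-rate hierarchy: log n ≺ any polynomial ≺ any exponential cⁿ (c>1) ≺ n! ≺ nⁿ.
polynomial degree 6 dominates polylogarithmic (log n)^2 asymptotically.

b(n) grows faster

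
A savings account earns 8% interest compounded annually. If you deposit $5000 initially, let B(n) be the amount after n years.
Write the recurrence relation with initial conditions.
Each year the balance grows by 8%, i.e. is multiplied by 1 + 8/100 = 1.08, so B(n) = 1.08 × B(n-1). The initial deposit gives B(0) = 5000.
Unrolling gives the closed form B(n) = 5000 × (1.08)ⁿ.

B(n) = 1.08 × B(n-1), B(0) = 5000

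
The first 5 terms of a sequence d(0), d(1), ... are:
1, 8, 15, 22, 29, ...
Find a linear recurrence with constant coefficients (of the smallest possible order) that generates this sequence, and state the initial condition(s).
Look for the lowest-order linear relation among consecutive terms.
Observation: consecutive differences are constant (= 7).
Check at n=2: 1·8 + 7 = 15. ✓

d(n) = d(n-1) + 7, d(0) = 1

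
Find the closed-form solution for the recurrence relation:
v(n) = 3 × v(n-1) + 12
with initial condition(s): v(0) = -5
Recurrence: v(n) = 3 × v(n-1) + 12, initial: v(0) = -5.
Try v(n) = A·3ⁿ + C. Substituting: A·3ⁿ + C = 3(A·3ⁿ⁻¹ + C) + 12 = A·3ⁿ + 3C + 12, so C = 3C + 12, giving C = -6. Then v(0) = A - 6 = -5 gives A = 1.

v(n) = 3ⁿ - 6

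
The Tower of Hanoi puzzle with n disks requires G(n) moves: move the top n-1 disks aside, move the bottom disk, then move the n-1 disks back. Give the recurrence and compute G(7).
Moving n disks = move the top n-1 disks aside (G(n-1) moves) + move the largest disk (1 move) + move the n-1 disks back on top (G(n-1) moves), so G(n) = 2G(n-1) + 1, with G(1) = 1 (a single disk takes one move).
First terms: 1, 3, 7, 15, 31, 63, … — each is one less than a power of 2. Indeed G(n) + 1 = 2(G(n-1) + 1) with G(1) + 1 = 2, so G(n) + 1 = 2ⁿ and G(n) = 2ⁿ - 1.
Hence G(7) = 2^7 - 1 = 128 - 1 = 127.

G(n) = 2G(n-1) + 1, G(1) = 1; G(7) = 127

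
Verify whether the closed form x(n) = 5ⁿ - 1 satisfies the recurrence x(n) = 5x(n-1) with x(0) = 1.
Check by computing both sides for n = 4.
From the recurrence with x(0) = 1:
  x(0) = 1, x(1) = 5, x(2) = 25, x(3) = 125, x(4) = 625
  so the recurrence gives x(4) = 625.
From the proposed closed form x(n) = 5ⁿ - 1:
  x(4) = 624.
The recurrence gives 625 but the closed form gives 624, so the closed form does not satisfy the recurrence.

No, the closed form is incorrect.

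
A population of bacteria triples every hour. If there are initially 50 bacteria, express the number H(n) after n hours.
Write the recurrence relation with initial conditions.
Each hour multiplies the count by 3, so the count after n hours depends only on the count after n-1 hours: H(n) = 3 × H(n-1). The starting count gives H(0) = 50.
Unrolling n times gives the closed form H(n) = 50 × 3ⁿ.

H(n) = 3 × H(n-1), H(0) = 50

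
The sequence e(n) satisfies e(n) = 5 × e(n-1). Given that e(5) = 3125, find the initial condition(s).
In general e(n) = 5ⁿ · e(0). At n = 5: e(0) = e(5) / 5^5 = 3125 / 3125 = 1.

e(0) = 1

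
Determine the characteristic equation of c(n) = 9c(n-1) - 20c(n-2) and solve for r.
Substitute c(n) = rⁿ and divide through by rⁿ⁻²: r² - 9r + 20 = 0
Factor: (r - 4)(r - 5) = 0, so r = 4, 5.
General solution: c(n) = A·4ⁿ + B·5ⁿ

Characteristic: r² - 9r + 20 = 0, Roots: r = 4, 5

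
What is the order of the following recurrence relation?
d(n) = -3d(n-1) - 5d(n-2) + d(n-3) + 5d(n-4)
The order is the largest lag k for which d(n-k) appears. Here the deepest term is d(n-4), so the order is 4.

Order 4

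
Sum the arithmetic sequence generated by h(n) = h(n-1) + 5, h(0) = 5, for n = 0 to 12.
Computing the sequence terms: 5, 10, 15, 20, 25, 30, 35, 40, 45, 50, 55, 60, 65
Adding these values together:

455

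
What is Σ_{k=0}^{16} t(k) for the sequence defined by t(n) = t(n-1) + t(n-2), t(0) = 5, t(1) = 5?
Computing the sequence terms: 5, 5, 10, 15, 25, 40, 65, 105, 170, 275, 445, 720, 1165, 1885, 3050, 4935, 7985
Adding these values together:

20900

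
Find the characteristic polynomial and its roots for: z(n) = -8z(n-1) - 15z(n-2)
Substitute z(n) = rⁿ and divide through by rⁿ⁻²: r² + 8r + 15 = 0
Factor: (r + 3)(r + 5) = 0, so r = -3, -5.
General solution: z(n) = A·(-3)ⁿ + B·(-5)ⁿ

Characteristic: r² + 8r + 15 = 0, Roots: r = -3, -5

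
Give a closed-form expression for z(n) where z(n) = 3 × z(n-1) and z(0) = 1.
Recurrence: z(n) = 3 × z(n-1), initial: z(0) = 1.
Each term is 3 times the previous, so this is geometric with ratio 3. After n steps: z(n) = z(0)·3ⁿ = 3ⁿ.

z(n) = 3ⁿ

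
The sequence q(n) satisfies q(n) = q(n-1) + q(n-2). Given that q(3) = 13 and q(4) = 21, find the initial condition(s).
Work backwards using q(k) = q(k+2) - q(k+1):
q(2) = q(4) - q(3) = 21 - 13 = 8
q(1) = q(3) - q(2) = 13 - 8 = 5
q(0) = q(2) - q(1) = 8 - 5 = 3

q(0) = 3, q(1) = 5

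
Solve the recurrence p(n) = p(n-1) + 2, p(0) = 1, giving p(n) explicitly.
Recurrence: p(n) = p(n-1) + 2, initial: p(0) = 1.
Each step adds 2, so p(n) = p(0) + 2n = 2n + 1.

p(n) = 2n + 1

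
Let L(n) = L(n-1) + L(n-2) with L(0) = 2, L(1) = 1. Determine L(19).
Computing the sequence terms:
2, 1, 3, 4, 7, 11, 18, 29, 47, 76, 123, 199, 322, 521, 843, 1364, 2207, 3571, 5778, 9349

9349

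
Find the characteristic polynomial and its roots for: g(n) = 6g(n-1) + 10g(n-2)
Substitute g(n) = rⁿ and divide through by rⁿ⁻²: r² - 6r - 10 = 0
Discriminant: 6² + 4·10 = 76, not a perfect square, so by the quadratic formula r = (6 ± √76)/2.
General solution: g(n) = A·r₁ⁿ + B·r₂ⁿ where r₁,r₂ = (6 ± √76)/2

Characteristic: r² - 6r - 10 = 0, Roots: r = (6 ± √76)/2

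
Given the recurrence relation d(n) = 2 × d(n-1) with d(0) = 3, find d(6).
Computing step by step:
d(0) = 3
d(1) = 2 × 3 = 6
d(2) = 2 × 6 = 12
d(3) = 2 × 12 = 24
d(4) = 2 × 24 = 48
d(5) = 2 × 48 = 96
d(6) = 2 × 96 = 192

192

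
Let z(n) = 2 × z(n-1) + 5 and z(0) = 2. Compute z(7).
Computing step by step:
z(0) = 2
z(1) = 2 × 2 + 5 = 9
z(2) = 2 × 9 + 5 = 23
z(3) = 2 × 23 + 5 = 51
z(4) = 2 × 51 + 5 = 107
z(5) = 2 × 107 + 5 = 219
z(6) = 2 × 219 + 5 = 443
z(7) = 2 × 443 + 5 = 891

891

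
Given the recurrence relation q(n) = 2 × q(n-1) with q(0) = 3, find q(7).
Computing step by step:
q(0) = 3
q(1) = 2 × 3 = 6
q(2) = 2 × 6 = 12
q(3) = 2 × 12 = 24
q(4) = 2 × 24 = 48
q(5) = 2 × 48 = 96
q(6) = 2 × 96 = 192
q(7) = 2 × 192 = 384

384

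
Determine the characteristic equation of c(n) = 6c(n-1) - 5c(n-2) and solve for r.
Substitute c(n) = rⁿ and divide through by rⁿ⁻²: r² - 6r + 5 = 0
Factor: (r - 5)(r - 1) = 0, so r = 5, 1.
General solution: c(n) = A·5ⁿ + B·1ⁿ

Characteristic: r² - 6r + 5 = 0, Roots: r = 5, 1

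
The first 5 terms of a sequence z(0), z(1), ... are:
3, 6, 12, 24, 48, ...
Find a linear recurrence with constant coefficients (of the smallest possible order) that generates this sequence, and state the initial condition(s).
Look for the lowest-order linear relation among consecutive terms.
Observation: each term is 2× the previous.
Check at n=2: 2·6 = 12. ✓

z(n) = 2 × z(n-1), z(0) = 3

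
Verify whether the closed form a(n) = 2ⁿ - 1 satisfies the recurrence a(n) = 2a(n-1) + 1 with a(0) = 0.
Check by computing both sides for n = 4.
From the recurrence with a(0) = 0:
  a(0) = 0, a(1) = 1, a(2) = 3, a(3) = 7, a(4) = 15
  so the recurrence gives a(4) = 15.
From the proposed closed form a(n) = 2ⁿ - 1:
  a(4) = 15.
Both sides give 15 at n = 4, and the initial condition(s) match, so the closed form is consistent.

Yes, the closed form is correct.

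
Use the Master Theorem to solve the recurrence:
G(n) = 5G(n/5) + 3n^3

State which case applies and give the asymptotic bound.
Master Theorem template: G(n) = a·G(n/b) + f(n).
Here: a=5, b=5, f(n)=3n^3
Compute log_b(a) = log_5(5) = 1.
f(n) = 3n^3 = Ω(n^(1+ε)) with ε = 2, and the regularity condition holds (a·f(n/b) = (a/b^3)·f(n) with a/b^3 = 5^-2 < 1). Case 3: G(n) = Θ(f(n)) = Θ(n^3).

Case 3: G(n) = Θ(n^3)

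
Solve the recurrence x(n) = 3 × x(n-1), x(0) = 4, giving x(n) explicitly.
Recurrence: x(n) = 3 × x(n-1), initial: x(0) = 4.
Each term is 3 times the previous, so this is geometric with ratio 3. After n steps: x(n) = x(0)·3ⁿ = 4·3ⁿ.

x(n) = 4·3ⁿ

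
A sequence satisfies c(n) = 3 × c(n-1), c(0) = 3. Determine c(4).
Computing step by step:
c(0) = 3
c(1) = 3 × 3 = 9
c(2) = 3 × 9 = 27
c(3) = 3 × 27 = 81
c(4) = 3 × 81 = 243

243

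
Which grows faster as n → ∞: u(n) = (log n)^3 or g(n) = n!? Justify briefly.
Comparing growth rates:
Growth-rate hierarchy: log n ≺ any polynomial ≺ any exponential cⁿ (c>1) ≺ n! ≺ nⁿ.
factorial dominates polylogarithmic (log n)^3 asymptotically.

g(n) grows faster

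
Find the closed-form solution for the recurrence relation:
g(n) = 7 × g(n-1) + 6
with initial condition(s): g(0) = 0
Recurrence: g(n) = 7 × g(n-1) + 6, initial: g(0) = 0.
Try g(n) = A·7ⁿ + C. Substituting: A·7ⁿ + C = 7(A·7ⁿ⁻¹ + C) + 6 = A·7ⁿ + 7C + 6, so C = 7C + 6, giving C = -1. Then g(0) = A - 1 = 0 gives A = 1.

g(n) = 7ⁿ - 1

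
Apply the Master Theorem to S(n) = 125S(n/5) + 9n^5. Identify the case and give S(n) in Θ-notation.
Master Theorem template: S(n) = a·S(n/b) + f(n).
Here: a=125, b=5, f(n)=9n^5
Compute log_b(a) = log_5(125) = 3.
f(n) = 9n^5 = Ω(n^(3+ε)) with ε = 2, and the regularity condition holds (a·f(n/b) = (a/b^5)·f(n) with a/b^5 = 5^-2 < 1). Case 3: S(n) = Θ(f(n)) = Θ(n^5).

Case 3: S(n) = Θ(n^5)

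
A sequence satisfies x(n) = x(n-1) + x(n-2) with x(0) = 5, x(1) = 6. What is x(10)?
Computing the sequence terms:
5, 6, 11, 17, 28, 45, 73, 118, 191, 309, 500

500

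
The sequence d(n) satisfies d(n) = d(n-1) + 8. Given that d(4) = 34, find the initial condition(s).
d(4) = d(0) + 4·8, so d(0) = 34 - 32 = 2.

d(0) = 2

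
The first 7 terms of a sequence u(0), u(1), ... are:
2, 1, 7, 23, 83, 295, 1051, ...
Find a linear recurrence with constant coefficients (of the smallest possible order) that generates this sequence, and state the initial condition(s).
Look for the lowest-order linear relation among consecutive terms.
Observation: u(n) - 3·u(n-1) - (2)·u(n-2) = 0 holds for the shown terms, and no order-1 relation u(n) = α·u(n-1) + β fits.
Check at n=3: 3·7 + (2)·1 = 23. ✓

u(n) = 3u(n-1) + 2u(n-2), u(0) = 2, u(1) = 1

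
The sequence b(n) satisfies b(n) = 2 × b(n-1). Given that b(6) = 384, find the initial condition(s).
In general b(n) = 2ⁿ · b(0). At n = 6: b(0) = b(6) / 2^6 = 384 / 64 = 6.

b(0) = 6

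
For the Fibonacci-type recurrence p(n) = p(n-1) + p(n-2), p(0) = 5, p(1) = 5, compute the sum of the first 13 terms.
Computing the sequence terms: 5, 5, 10, 15, 25, 40, 65, 105, 170, 275, 445, 720, 1165
Adding these values together:

3045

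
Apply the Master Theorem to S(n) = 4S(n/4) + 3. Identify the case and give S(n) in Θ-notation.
Master Theorem template: S(n) = a·S(n/b) + f(n).
Here: a=4, b=4, f(n)=3
Compute log_b(a) = log_4(4) = 1.
f(n) = 3 = O(n^(1-ε)) with ε = 1. Case 1: S(n) = Θ(n^log_b(a)) = Θ(n).

Case 1: S(n) = Θ(n)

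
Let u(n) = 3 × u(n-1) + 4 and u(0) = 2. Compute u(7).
Computing step by step:
u(0) = 2
u(1) = 3 × 2 + 4 = 10
u(2) = 3 × 10 + 4 = 34
u(3) = 3 × 34 + 4 = 106
u(4) = 3 × 106 + 4 = 322
u(5) = 3 × 322 + 4 = 970
u(6) = 3 × 970 + 4 = 2914
u(7) = 3 × 2914 + 4 = 8746

8746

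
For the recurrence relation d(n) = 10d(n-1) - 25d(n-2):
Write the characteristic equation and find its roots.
Substitute d(n) = rⁿ and divide through by rⁿ⁻²: r² - 10r + 25 = 0
Factor: (r - 5)² = 0, so r = 5 (double root).
General solution: d(n) = (A + Bn)·5ⁿ

Characteristic: r² - 10r + 25 = 0, Roots: r = 5 (double root)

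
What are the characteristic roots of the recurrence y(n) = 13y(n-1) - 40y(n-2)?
Substitute y(n) = rⁿ and divide through by rⁿ⁻²: r² - 13r + 40 = 0
Factor: (r - 8)(r - 5) = 0, so r = 8, 5.
General solution: y(n) = A·8ⁿ + B·5ⁿ

Characteristic: r² - 13r + 40 = 0, Roots: r = 8, 5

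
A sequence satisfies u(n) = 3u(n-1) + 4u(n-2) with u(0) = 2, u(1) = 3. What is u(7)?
Computing the sequence terms:
2, 3, 17, 63, 257, 1023, 4097, 16383

16383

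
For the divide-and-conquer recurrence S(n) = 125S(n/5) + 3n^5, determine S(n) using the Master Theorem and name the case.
Master Theorem template: S(n) = a·S(n/b) + f(n).
Here: a=125, b=5, f(n)=3n^5
Compute log_b(a) = log_5(125) = 3.
f(n) = 3n^5 = Ω(n^(3+ε)) with ε = 2, and the regularity condition holds (a·f(n/b) = (a/b^5)·f(n) with a/b^5 = 5^-2 < 1). Case 3: S(n) = Θ(f(n)) = Θ(n^5).

Case 3: S(n) = Θ(n^5)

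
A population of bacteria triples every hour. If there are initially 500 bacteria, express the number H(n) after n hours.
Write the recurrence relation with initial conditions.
Each hour multiplies the count by 3, so the count after n hours depends only on the count after n-1 hours: H(n) = 3 × H(n-1). The starting count gives H(0) = 500.
Unrolling n times gives the closed form H(n) = 500 × 3ⁿ.

H(n) = 3 × H(n-1), H(0) = 500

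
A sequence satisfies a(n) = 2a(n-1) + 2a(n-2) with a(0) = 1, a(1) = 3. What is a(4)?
Computing the sequence terms:
1, 3, 8, 22, 60

60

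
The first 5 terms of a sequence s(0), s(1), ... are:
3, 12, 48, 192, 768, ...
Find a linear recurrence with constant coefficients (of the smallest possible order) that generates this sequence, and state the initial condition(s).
Look for the lowest-order linear relation among consecutive terms.
Observation: each term is 4× the previous.
Check at n=2: 4·12 = 48. ✓

s(n) = 4 × s(n-1), s(0) = 3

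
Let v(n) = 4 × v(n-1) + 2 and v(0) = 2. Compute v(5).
Computing step by step:
v(0) = 2
v(1) = 4 × 2 + 2 = 10
v(2) = 4 × 10 + 2 = 42
v(3) = 4 × 42 + 2 = 170
v(4) = 4 × 170 + 2 = 682
v(5) = 4 × 682 + 2 = 2730

2730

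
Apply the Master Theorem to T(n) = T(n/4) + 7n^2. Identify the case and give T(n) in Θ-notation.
Master Theorem template: T(n) = a·T(n/b) + f(n).
Here: a=1, b=4, f(n)=7n^2
Compute log_b(a) = log_4(1) = 0.
f(n) = 7n^2 = Ω(n^(0+ε)) with ε = 2, and the regularity condition holds (a·f(n/b) = (a/b^2)·f(n) with a/b^2 = 4^-2 < 1). Case 3: T(n) = Θ(f(n)) = Θ(n^2).

Case 3: T(n) = Θ(n^2)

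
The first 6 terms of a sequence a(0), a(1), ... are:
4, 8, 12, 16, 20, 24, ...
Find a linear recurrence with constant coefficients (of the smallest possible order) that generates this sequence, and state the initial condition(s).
Look for the lowest-order linear relation among consecutive terms.
Observation: consecutive differences are constant (= 4).
Check at n=2: 1·8 + 4 = 12. ✓

a(n) = a(n-1) + 4, a(0) = 4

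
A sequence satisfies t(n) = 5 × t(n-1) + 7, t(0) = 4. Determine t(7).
Computing step by step:
t(0) = 4
t(1) = 5 × 4 + 7 = 27
t(2) = 5 × 27 + 7 = 142
t(3) = 5 × 142 + 7 = 717
t(4) = 5 × 717 + 7 = 3592
t(5) = 5 × 3592 + 7 = 17967
t(6) = 5 × 17967 + 7 = 89842
t(7) = 5 × 89842 + 7 = 449217

449217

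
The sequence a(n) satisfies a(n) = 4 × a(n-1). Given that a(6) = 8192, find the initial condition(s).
In general a(n) = 4ⁿ · a(0). At n = 6: a(0) = a(6) / 4^6 = 8192 / 4096 = 2.

a(0) = 2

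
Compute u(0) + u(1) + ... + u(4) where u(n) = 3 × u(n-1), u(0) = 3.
Computing the sequence terms: 3, 9, 27, 81, 243
Adding these values together:

363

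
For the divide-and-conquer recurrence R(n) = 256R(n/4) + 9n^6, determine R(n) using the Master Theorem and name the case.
Master Theorem template: R(n) = a·R(n/b) + f(n).
Here: a=256, b=4, f(n)=9n^6
Compute log_b(a) = log_4(256) = 4.
f(n) = 9n^6 = Ω(n^(4+ε)) with ε = 2, and the regularity condition holds (a·f(n/b) = (a/b^6)·f(n) with a/b^6 = 4^-2 < 1). Case 3: R(n) = Θ(f(n)) = Θ(n^6).

Case 3: R(n) = Θ(n^6)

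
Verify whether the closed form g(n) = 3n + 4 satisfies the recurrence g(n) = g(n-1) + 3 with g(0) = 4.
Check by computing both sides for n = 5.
From the recurrence with g(0) = 4:
  g(0) = 4, g(1) = 7, g(2) = 10, g(3) = 13, g(4) = 16, g(5) = 19
  so the recurrence gives g(5) = 19.
From the proposed closed form g(n) = 3n + 4:
  g(5) = 19.
Both sides give 19 at n = 5, and the initial condition(s) match, so the closed form is consistent.

Yes, the closed form is correct.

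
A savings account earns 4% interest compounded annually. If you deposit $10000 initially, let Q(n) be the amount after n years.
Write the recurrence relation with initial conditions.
Each year the balance grows by 4%, i.e. is multiplied by 1 + 4/100 = 1.04, so Q(n) = 1.04 × Q(n-1). The initial deposit gives Q(0) = 10000.
Unrolling gives the closed form Q(n) = 10000 × (1.04)ⁿ.

Q(n) = 1.04 × Q(n-1), Q(0) = 10000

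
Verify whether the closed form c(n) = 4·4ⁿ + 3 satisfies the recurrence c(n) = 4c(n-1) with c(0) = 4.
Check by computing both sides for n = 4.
From the recurrence with c(0) = 4:
  c(0) = 4, c(1) = 16, c(2) = 64, c(3) = 256, c(4) = 1024
  so the recurrence gives c(4) = 1024.
From the proposed closed form c(n) = 4·4ⁿ + 3:
  c(4) = 1027.
The recurrence gives 1024 but the closed form gives 1027, so the closed form does not satisfy the recurrence.

No, the closed form is incorrect.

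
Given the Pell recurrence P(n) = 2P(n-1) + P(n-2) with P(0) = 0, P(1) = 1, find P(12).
Computing the sequence terms:
0, 1, 2, 5, 12, 29, 70, 169, 408, 985, 2378, 5741, 13860

13860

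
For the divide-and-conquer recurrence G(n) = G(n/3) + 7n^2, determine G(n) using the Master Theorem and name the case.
Master Theorem template: G(n) = a·G(n/b) + f(n).
Here: a=1, b=3, f(n)=7n^2
Compute log_b(a) = log_3(1) = 0.
f(n) = 7n^2 = Ω(n^(0+ε)) with ε = 2, and the regularity condition holds (a·f(n/b) = (a/b^2)·f(n) with a/b^2 = 3^-2 < 1). Case 3: G(n) = Θ(f(n)) = Θ(n^2).

Case 3: G(n) = Θ(n^2)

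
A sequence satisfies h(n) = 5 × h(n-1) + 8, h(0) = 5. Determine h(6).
Computing step by step:
h(0) = 5
h(1) = 5 × 5 + 8 = 33
h(2) = 5 × 33 + 8 = 173
h(3) = 5 × 173 + 8 = 873
h(4) = 5 × 873 + 8 = 4373
h(5) = 5 × 4373 + 8 = 21873
h(6) = 5 × 21873 + 8 = 109373

109373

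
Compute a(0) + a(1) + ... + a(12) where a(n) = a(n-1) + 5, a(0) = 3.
Computing the sequence terms: 3, 8, 13, 18, 23, 28, 33, 38, 43, 48, 53, 58, 63
Adding these values together:

429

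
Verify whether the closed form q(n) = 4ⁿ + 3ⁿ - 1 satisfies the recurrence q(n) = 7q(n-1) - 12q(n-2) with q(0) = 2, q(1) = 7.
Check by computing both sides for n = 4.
From the recurrence with q(0) = 2, q(1) = 7:
  q(0) = 2, q(1) = 7, q(2) = 25, q(3) = 91, q(4) = 337
  so the recurrence gives q(4) = 337.
From the proposed closed form q(n) = 4ⁿ + 3ⁿ - 1:
  q(4) = 336.
The recurrence gives 337 but the closed form gives 336, so the closed form does not satisfy the recurrence.

No, the closed form is incorrect.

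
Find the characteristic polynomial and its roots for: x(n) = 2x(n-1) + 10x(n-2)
Substitute x(n) = rⁿ and divide through by rⁿ⁻²: r² - 2r - 10 = 0
Discriminant: 2² + 4·10 = 44, not a perfect square, so by the quadratic formula r = (2 ± √44)/2.
General solution: x(n) = A·r₁ⁿ + B·r₂ⁿ where r₁,r₂ = (2 ± √44)/2

Characteristic: r² - 2r - 10 = 0, Roots: r = (2 ± √44)/2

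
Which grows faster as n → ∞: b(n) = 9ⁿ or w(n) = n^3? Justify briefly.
Comparing growth rates:
Growth-rate hierarchy: log n ≺ any polynomial ≺ any exponential cⁿ (c>1) ≺ n! ≺ nⁿ.
exponential base 9 dominates polynomial degree 3 asymptotically.

b(n) grows faster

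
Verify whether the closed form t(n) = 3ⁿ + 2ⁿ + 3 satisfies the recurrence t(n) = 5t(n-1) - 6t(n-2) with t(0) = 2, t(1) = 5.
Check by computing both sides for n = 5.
From the recurrence with t(0) = 2, t(1) = 5:
  t(0) = 2, t(1) = 5, t(2) = 13, t(3) = 35, t(4) = 97, t(5) = 275
  so the recurrence gives t(5) = 275.
From the proposed closed form t(n) = 3ⁿ + 2ⁿ + 3:
  t(5) = 278.
The recurrence gives 275 but the closed form gives 278, so the closed form does not satisfy the recurrence.

No, the closed form is incorrect.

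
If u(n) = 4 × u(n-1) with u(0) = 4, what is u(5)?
Computing step by step:
u(0) = 4
u(1) = 4 × 4 = 16
u(2) = 4 × 16 = 64
u(3) = 4 × 64 = 256
u(4) = 4 × 256 = 1024
u(5) = 4 × 1024 = 4096

4096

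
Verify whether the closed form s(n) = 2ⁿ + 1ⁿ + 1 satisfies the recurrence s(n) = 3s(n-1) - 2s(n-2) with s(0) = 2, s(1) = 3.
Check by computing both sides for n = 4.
From the recurrence with s(0) = 2, s(1) = 3:
  s(0) = 2, s(1) = 3, s(2) = 5, s(3) = 9, s(4) = 17
  so the recurrence gives s(4) = 17.
From the proposed closed form s(n) = 2ⁿ + 1ⁿ + 1:
  s(4) = 18.
The recurrence gives 17 but the closed form gives 18, so the closed form does not satisfy the recurrence.

No, the closed form is incorrect.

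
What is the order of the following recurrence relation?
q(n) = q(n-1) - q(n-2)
The order is the largest lag k for which q(n-k) appears. Here the deepest term is q(n-2), so the order is 2.

Order 2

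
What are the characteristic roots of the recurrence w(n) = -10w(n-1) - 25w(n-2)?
Substitute w(n) = rⁿ and divide through by rⁿ⁻²: r² + 10r + 25 = 0
Factor: (r + 5)² = 0, so r = -5 (double root).
General solution: w(n) = (A + Bn)·(-5)ⁿ

Characteristic: r² + 10r + 25 = 0, Roots: r = -5 (double root)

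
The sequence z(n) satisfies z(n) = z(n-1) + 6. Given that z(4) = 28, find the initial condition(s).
z(4) = z(0) + 4·6, so z(0) = 28 - 24 = 4.

z(0) = 4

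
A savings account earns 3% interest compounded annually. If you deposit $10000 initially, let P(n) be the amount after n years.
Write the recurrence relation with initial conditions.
Each year the balance grows by 3%, i.e. is multiplied by 1 + 3/100 = 1.03, so P(n) = 1.03 × P(n-1). The initial deposit gives P(0) = 10000.
Unrolling gives the closed form P(n) = 10000 × (1.03)ⁿ.

P(n) = 1.03 × P(n-1), P(0) = 10000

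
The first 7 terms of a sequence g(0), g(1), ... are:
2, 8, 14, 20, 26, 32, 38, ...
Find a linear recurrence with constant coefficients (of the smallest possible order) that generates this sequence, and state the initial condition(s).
Look for the lowest-order linear relation among consecutive terms.
Observation: consecutive differences are constant (= 6).
Check at n=2: 1·8 + 6 = 14. ✓

g(n) = g(n-1) + 6, g(0) = 2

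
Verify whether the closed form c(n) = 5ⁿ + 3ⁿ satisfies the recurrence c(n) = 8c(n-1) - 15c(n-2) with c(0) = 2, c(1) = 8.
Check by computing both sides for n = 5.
From the recurrence with c(0) = 2, c(1) = 8:
  c(0) = 2, c(1) = 8, c(2) = 34, c(3) = 152, c(4) = 706, c(5) = 3368
  so the recurrence gives c(5) = 3368.
From the proposed closed form c(n) = 5ⁿ + 3ⁿ:
  c(5) = 3368.
Both sides give 3368 at n = 5, and the initial condition(s) match, so the closed form is consistent.

Yes, the closed form is correct.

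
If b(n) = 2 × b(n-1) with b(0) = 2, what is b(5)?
Computing step by step:
b(0) = 2
b(1) = 2 × 2 = 4
b(2) = 2 × 4 = 8
b(3) = 2 × 8 = 16
b(4) = 2 × 16 = 32
b(5) = 2 × 32 = 64

64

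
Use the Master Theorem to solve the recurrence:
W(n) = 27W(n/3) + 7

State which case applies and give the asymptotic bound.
Master Theorem template: W(n) = a·W(n/b) + f(n).
Here: a=27, b=3, f(n)=7
Compute log_b(a) = log_3(27) = 3.
f(n) = 7 = O(n^(3-ε)) with ε = 3. Case 1: W(n) = Θ(n^log_b(a)) = Θ(n^3).

Case 1: W(n) = Θ(n^3)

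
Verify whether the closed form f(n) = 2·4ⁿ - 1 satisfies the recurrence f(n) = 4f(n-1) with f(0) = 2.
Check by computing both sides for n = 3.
From the recurrence with f(0) = 2:
  f(0) = 2, f(1) = 8, f(2) = 32, f(3) = 128
  so the recurrence gives f(3) = 128.
From the proposed closed form f(n) = 2·4ⁿ - 1:
  f(3) = 127.
The recurrence gives 128 but the closed form gives 127, so the closed form does not satisfy the recurrence.

No, the closed form is incorrect.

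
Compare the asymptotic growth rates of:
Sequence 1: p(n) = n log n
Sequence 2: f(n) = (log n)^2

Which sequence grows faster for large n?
Comparing growth rates:
Growth-rate hierarchy: log n ≺ any polynomial ≺ any exponential cⁿ (c>1) ≺ n! ≺ nⁿ.
polynomial degree 1 (with log factor) dominates polylogarithmic (log n)^2 asymptotically.

p(n) grows faster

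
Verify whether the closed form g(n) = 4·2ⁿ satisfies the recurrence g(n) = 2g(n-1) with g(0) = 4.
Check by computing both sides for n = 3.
From the recurrence with g(0) = 4:
  g(0) = 4, g(1) = 8, g(2) = 16, g(3) = 32
  so the recurrence gives g(3) = 32.
From the proposed closed form g(n) = 4·2ⁿ:
  g(3) = 32.
Both sides give 32 at n = 3, and the initial condition(s) match, so the closed form is consistent.

Yes, the closed form is correct.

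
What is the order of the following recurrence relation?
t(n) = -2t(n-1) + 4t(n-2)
The order is the largest lag k for which t(n-k) appears. Here the deepest term is t(n-2), so the order is 2.

Order 2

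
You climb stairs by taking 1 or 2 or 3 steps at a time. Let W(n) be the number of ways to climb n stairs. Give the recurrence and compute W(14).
Condition on the size of the last step (1 to 3): before it there were n-1, …, n-3 stairs climbed, and these cases are disjoint, so W(n) = W(n-1) + W(n-2) + W(n-3) (order-3 linear recurrence).
Initial conditions by direct count (compositions of i into parts ≤ 3): W(1) = 1; W(2) = 2; W(3) = 4.
Iterating the recurrence: W(4) = 7, W(5) = 13, W(6) = 24, W(7) = 44, W(8) = 81, W(9) = 149, W(10) = 274, W(11) = 504, W(12) = 927, W(13) = 1705, W(14) = 3136.

W(n) = W(n-1) + W(n-2) + W(n-3), W(1) = 1, W(2) = 2, W(3) = 4; W(14) = 3136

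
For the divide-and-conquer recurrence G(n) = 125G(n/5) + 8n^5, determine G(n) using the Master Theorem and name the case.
Master Theorem template: G(n) = a·G(n/b) + f(n).
Here: a=125, b=5, f(n)=8n^5
Compute log_b(a) = log_5(125) = 3.
f(n) = 8n^5 = Ω(n^(3+ε)) with ε = 2, and the regularity condition holds (a·f(n/b) = (a/b^5)·f(n) with a/b^5 = 5^-2 < 1). Case 3: G(n) = Θ(f(n)) = Θ(n^5).

Case 3: G(n) = Θ(n^5)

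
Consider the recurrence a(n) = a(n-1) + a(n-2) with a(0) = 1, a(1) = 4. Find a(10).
Computing the sequence terms:
1, 4, 5, 9, 14, 23, 37, 60, 97, 157, 254

254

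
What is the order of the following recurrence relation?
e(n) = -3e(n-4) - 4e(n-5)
The order is the largest lag k for which e(n-k) appears. Here the deepest term is e(n-5), so the order is 5.

Order 5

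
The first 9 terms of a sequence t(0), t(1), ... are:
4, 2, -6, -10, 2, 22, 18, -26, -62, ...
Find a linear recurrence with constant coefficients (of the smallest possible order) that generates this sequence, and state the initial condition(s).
Look for the lowest-order linear relation among consecutive terms.
Observation: t(n) - 1·t(n-1) - (-2)·t(n-2) = 0 holds for the shown terms, and no order-1 relation t(n) = α·t(n-1) + β fits.
Check at n=3: 1·-6 + (-2)·2 = -10. ✓

t(n) = t(n-1) - 2t(n-2), t(0) = 4, t(1) = 2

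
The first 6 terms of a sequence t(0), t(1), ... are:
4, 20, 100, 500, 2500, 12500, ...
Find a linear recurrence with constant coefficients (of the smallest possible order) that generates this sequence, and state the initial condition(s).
Look for the lowest-order linear relation among consecutive terms.
Observation: each term is 5× the previous.
Check at n=2: 5·20 = 100. ✓

t(n) = 5 × t(n-1), t(0) = 4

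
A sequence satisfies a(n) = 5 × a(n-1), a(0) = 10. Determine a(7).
Computing step by step:
a(0) = 10
a(1) = 5 × 10 = 50
a(2) = 5 × 50 = 250
a(3) = 5 × 250 = 1250
a(4) = 5 × 1250 = 6250
a(5) = 5 × 6250 = 31250
a(6) = 5 × 31250 = 156250
a(7) = 5 × 156250 = 781250

781250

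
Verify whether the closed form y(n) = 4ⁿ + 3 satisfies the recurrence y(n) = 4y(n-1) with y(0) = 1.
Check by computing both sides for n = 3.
From the recurrence with y(0) = 1:
  y(0) = 1, y(1) = 4, y(2) = 16, y(3) = 64
  so the recurrence gives y(3) = 64.
From the proposed closed form y(n) = 4ⁿ + 3:
  y(3) = 67.
The recurrence gives 64 but the closed form gives 67, so the closed form does not satisfy the recurrence.

No, the closed form is incorrect.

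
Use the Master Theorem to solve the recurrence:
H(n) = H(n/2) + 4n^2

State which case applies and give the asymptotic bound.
Master Theorem template: H(n) = a·H(n/b) + f(n).
Here: a=1, b=2, f(n)=4n^2
Compute log_b(a) = log_2(1) = 0.
f(n) = 4n^2 = Ω(n^(0+ε)) with ε = 2, and the regularity condition holds (a·f(n/b) = (a/b^2)·f(n) with a/b^2 = 2^-2 < 1). Case 3: H(n) = Θ(f(n)) = Θ(n^2).

Case 3: H(n) = Θ(n^2)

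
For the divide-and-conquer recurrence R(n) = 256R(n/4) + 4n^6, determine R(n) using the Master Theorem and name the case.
Master Theorem template: R(n) = a·R(n/b) + f(n).
Here: a=256, b=4, f(n)=4n^6
Compute log_b(a) = log_4(256) = 4.
f(n) = 4n^6 = Ω(n^(4+ε)) with ε = 2, and the regularity condition holds (a·f(n/b) = (a/b^6)·f(n) with a/b^6 = 4^-2 < 1). Case 3: R(n) = Θ(f(n)) = Θ(n^6).

Case 3: R(n) = Θ(n^6)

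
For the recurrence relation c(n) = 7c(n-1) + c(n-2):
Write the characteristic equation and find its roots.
Substitute c(n) = rⁿ and divide through by rⁿ⁻²: r² - 7r - 1 = 0
Discriminant: 7² + 4·1 = 53, not a perfect square, so by the quadratic formula r = (7 ± √53)/2.
General solution: c(n) = A·r₁ⁿ + B·r₂ⁿ where r₁,r₂ = (7 ± √53)/2

Characteristic: r² - 7r - 1 = 0, Roots: r = (7 ± √53)/2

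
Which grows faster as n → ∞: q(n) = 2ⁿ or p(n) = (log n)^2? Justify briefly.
Comparing growth rates:
Growth-rate hierarchy: log n ≺ any polynomial ≺ any exponential cⁿ (c>1) ≺ n! ≺ nⁿ.
exponential base 2 dominates polylogarithmic (log n)^2 asymptotically.

q(n) grows faster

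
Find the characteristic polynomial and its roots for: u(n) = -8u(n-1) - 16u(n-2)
Substitute u(n) = rⁿ and divide through by rⁿ⁻²: r² + 8r + 16 = 0
Factor: (r + 4)² = 0, so r = -4 (double root).
General solution: u(n) = (A + Bn)·(-4)ⁿ

Characteristic: r² + 8r + 16 = 0, Roots: r = -4 (double root)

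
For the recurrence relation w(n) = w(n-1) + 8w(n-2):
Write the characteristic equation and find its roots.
Substitute w(n) = rⁿ and divide through by rⁿ⁻²: r² - r - 8 = 0
Discriminant: 1² + 4·8 = 33, not a perfect square, so by the quadratic formula r = (1 ± √33)/2.
General solution: w(n) = A·r₁ⁿ + B·r₂ⁿ where r₁,r₂ = (1 ± √33)/2

Characteristic: r² - r - 8 = 0, Roots: r = (1 ± √33)/2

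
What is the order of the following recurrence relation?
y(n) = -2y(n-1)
The order is the largest lag k for which y(n-k) appears. Here the deepest term is y(n-1), so the order is 1.

Order 1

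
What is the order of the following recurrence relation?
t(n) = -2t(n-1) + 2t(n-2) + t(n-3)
The order is the largest lag k for which t(n-k) appears. Here the deepest term is t(n-3), so the order is 3.

Order 3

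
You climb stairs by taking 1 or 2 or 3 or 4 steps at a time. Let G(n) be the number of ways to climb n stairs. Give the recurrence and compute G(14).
Condition on the size of the last step (1 to 4): before it there were n-1, …, n-4 stairs climbed, and these cases are disjoint, so G(n) = G(n-1) + G(n-2) + G(n-3) + G(n-4) (order-4 linear recurrence).
Initial conditions by direct count (compositions of i into parts ≤ 4): G(1) = 1; G(2) = 2; G(3) = 4; G(4) = 8.
Iterating the recurrence: G(5) = 15, G(6) = 29, G(7) = 56, G(8) = 108, G(9) = 208, G(10) = 401, G(11) = 773, G(12) = 1490, G(13) = 2872, G(14) = 5536.

G(n) = G(n-1) + G(n-2) + G(n-3) + G(n-4), G(1) = 1, G(2) = 2, G(3) = 4, G(4) = 8; G(14) = 5536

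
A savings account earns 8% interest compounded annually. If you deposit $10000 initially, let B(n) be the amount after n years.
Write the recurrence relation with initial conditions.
Each year the balance grows by 8%, i.e. is multiplied by 1 + 8/100 = 1.08, so B(n) = 1.08 × B(n-1). The initial deposit gives B(0) = 10000.
Unrolling gives the closed form B(n) = 10000 × (1.08)ⁿ.

B(n) = 1.08 × B(n-1), B(0) = 10000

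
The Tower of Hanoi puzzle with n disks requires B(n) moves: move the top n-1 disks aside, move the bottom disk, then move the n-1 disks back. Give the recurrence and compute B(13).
Moving n disks = move the top n-1 disks aside (B(n-1) moves) + move the largest disk (1 move) + move the n-1 disks back on top (B(n-1) moves), so B(n) = 2B(n-1) + 1, with B(1) = 1 (a single disk takes one move).
First terms: 1, 3, 7, 15, 31, 63, … — each is one less than a power of 2. Indeed B(n) + 1 = 2(B(n-1) + 1) with B(1) + 1 = 2, so B(n) + 1 = 2ⁿ and B(n) = 2ⁿ - 1.
Hence B(13) = 2^13 - 1 = 8192 - 1 = 8191.

B(n) = 2B(n-1) + 1, B(1) = 1; B(13) = 8191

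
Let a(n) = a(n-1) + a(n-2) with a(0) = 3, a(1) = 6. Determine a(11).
Computing the sequence terms:
3, 6, 9, 15, 24, 39, 63, 102, 165, 267, 432, 699

699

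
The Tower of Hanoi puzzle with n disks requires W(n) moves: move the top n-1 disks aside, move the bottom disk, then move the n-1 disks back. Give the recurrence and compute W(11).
Moving n disks = move the top n-1 disks aside (W(n-1) moves) + move the largest disk (1 move) + move the n-1 disks back on top (W(n-1) moves), so W(n) = 2W(n-1) + 1, with W(1) = 1 (a single disk takes one move).
First terms: 1, 3, 7, 15, 31, 63, … — each is one less than a power of 2. Indeed W(n) + 1 = 2(W(n-1) + 1) with W(1) + 1 = 2, so W(n) + 1 = 2ⁿ and W(n) = 2ⁿ - 1.
Hence W(11) = 2^11 - 1 = 2048 - 1 = 2047.

W(n) = 2W(n-1) + 1, W(1) = 1; W(11) = 2047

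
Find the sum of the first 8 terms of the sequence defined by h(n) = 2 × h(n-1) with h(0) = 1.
Computing the sequence terms: 1, 2, 4, 8, 16, 32, 64, 128
Adding these values together:

255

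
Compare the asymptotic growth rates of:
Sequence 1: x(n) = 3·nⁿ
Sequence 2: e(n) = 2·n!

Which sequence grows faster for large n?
Comparing growth rates:
Growth-rate hierarchy: log n ≺ any polynomial ≺ any exponential cⁿ (c>1) ≺ n! ≺ nⁿ.
super-exponential nⁿ dominates factorial asymptotically.

x(n) grows faster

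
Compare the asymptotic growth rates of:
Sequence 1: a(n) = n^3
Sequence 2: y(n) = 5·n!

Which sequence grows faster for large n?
Comparing growth rates:
Growth-rate hierarchy: log n ≺ any polynomial ≺ any exponential cⁿ (c>1) ≺ n! ≺ nⁿ.
factorial dominates polynomial degree 3 asymptotically.

y(n) grows faster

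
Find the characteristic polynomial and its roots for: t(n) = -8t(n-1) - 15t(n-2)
Substitute t(n) = rⁿ and divide through by rⁿ⁻²: r² + 8r + 15 = 0
Factor: (r + 3)(r + 5) = 0, so r = -3, -5.
General solution: t(n) = A·(-3)ⁿ + B·(-5)ⁿ

Characteristic: r² + 8r + 15 = 0, Roots: r = -3, -5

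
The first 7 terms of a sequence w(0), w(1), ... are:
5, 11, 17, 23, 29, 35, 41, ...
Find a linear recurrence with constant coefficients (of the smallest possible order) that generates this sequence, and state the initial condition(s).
Look for the lowest-order linear relation among consecutive terms.
Observation: consecutive differences are constant (= 6).
Check at n=2: 1·11 + 6 = 17. ✓

w(n) = w(n-1) + 6, w(0) = 5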